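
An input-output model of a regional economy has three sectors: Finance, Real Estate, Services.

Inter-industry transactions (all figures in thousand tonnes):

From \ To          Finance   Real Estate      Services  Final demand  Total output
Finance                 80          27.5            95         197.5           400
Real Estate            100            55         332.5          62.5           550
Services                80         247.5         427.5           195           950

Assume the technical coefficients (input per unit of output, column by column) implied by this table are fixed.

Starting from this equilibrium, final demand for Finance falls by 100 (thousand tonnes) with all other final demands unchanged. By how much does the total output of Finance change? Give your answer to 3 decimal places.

Technical coefficients a_ij = z_ij / X_j:
  a_11 = 80/400 = 0.20, a_21 = 100/400 = 0.25, a_31 = 80/400 = 0.20
  a_12 = 27.5/550 = 0.05, a_22 = 55/550 = 0.10, a_32 = 247.5/550 = 0.45
  a_13 = 95/950 = 0.10, a_23 = 332.5/950 = 0.35, a_33 = 427.5/950 = 0.45
I − A =
  [   0.80    -0.05    -0.10]
  [  -0.25     0.90    -0.35]
  [  -0.20    -0.45     0.55]
Cofactors of I−A, C_ij = (−1)^(i+j)·(minor ij) (rows/columns in the sector order above):
  C_11 = (0.90)(0.55) − (-0.35)(-0.45) = 0.3375
  C_12 = −[(-0.25)(0.55) − (-0.35)(-0.20)] = 0.2075
  C_13 = (-0.25)(-0.45) − (0.90)(-0.20) = 0.2925
  C_21 = −[(-0.05)(0.55) − (-0.10)(-0.45)] = 0.0725
  C_22 = (0.80)(0.55) − (-0.10)(-0.20) = 0.4200
  C_23 = −[(0.80)(-0.45) − (-0.05)(-0.20)] = 0.3700
  C_31 = (-0.05)(-0.35) − (-0.10)(0.90) = 0.1075
  C_32 = −[(0.80)(-0.35) − (-0.10)(-0.25)] = 0.3050
  C_33 = (0.80)(0.90) − (-0.05)(-0.25) = 0.7075
det(I−A) = Σ_j (I−A)_1j·C_1j = (0.80)(0.3375) + (-0.05)(0.2075) + (-0.10)(0.2925) = 0.230375
adj(I−A) = Cᵀ =
  [ 0.3375   0.0725   0.1075]
  [ 0.2075   0.4200   0.3050]
  [ 0.2925   0.3700   0.7075]
(I − A)⁻¹ = adj(I−A) / det(I−A) ≈
  [   1.4650     0.3147     0.4666]
  [   0.9007     1.8231     1.3239]
  [   1.2697     1.6061     3.0711]
Δx = (I − A)⁻¹ Δd with Δd having -100 in the Finance component and 0 elsewhere.
So Δx_1 = L_11 · (-100), where L_11 = adj(I−A)_11 / det(I−A) = 0.3375 / 0.230375.
Δx_1 = 0.3375 × (-100) / 0.230375 = -33.75 / 0.230375 ≈ -146.500.

Δx_1 = -146.500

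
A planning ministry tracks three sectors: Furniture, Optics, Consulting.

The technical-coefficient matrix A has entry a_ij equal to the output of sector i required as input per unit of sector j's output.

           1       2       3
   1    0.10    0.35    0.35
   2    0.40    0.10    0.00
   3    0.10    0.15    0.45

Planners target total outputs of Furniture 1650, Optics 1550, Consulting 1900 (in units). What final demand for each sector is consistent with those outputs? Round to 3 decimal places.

d_1 = 277.500, d_2 = 735.000, d_3 = 647.500

I − A =
  [   0.90    -0.35    -0.35]
  [  -0.40     0.90     0.00]
  [  -0.10    -0.15     0.55]
d = (I − A) x:
  d_1 = (+0.90)·1650 + (-0.35)·1550 + (-0.35)·1900 = 277.500
  d_2 = (-0.40)·1650 + (+0.90)·1550 + (+0.00)·1900 = 735.000
  d_3 = (-0.10)·1650 + (-0.15)·1550 + (+0.55)·1900 = 647.500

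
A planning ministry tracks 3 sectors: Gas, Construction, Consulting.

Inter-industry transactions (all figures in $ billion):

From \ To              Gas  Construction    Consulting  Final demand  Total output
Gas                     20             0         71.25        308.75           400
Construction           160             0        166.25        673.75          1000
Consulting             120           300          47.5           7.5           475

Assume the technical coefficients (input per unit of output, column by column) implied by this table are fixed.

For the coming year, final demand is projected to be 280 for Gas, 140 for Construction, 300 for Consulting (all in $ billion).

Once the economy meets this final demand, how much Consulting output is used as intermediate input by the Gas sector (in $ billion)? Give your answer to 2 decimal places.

z_31 = 118.70

Technical coefficients a_ij = z_ij / X_j:
  a_11 = 20/400 = 0.05, a_21 = 160/400 = 0.40, a_31 = 120/400 = 0.30
  a_12 = 0/1000 = 0.00, a_22 = 0/1000 = 0.00, a_32 = 300/1000 = 0.30
  a_13 = 71.25/475 = 0.15, a_23 = 166.25/475 = 0.35, a_33 = 47.5/475 = 0.10
I − A =
  [   0.95     0.00    -0.15]
  [  -0.40     1.00    -0.35]
  [  -0.30    -0.30     0.90]
Cofactors of I−A, C_ij = (−1)^(i+j)·(minor ij) (rows/columns in the sector order above):
  C_11 = (1.00)(0.90) − (-0.35)(-0.30) = 0.7950
  C_12 = −[(-0.40)(0.90) − (-0.35)(-0.30)] = 0.4650
  C_13 = (-0.40)(-0.30) − (1.00)(-0.30) = 0.4200
  C_21 = −[(0.00)(0.90) − (-0.15)(-0.30)] = 0.0450
  C_22 = (0.95)(0.90) − (-0.15)(-0.30) = 0.8100
  C_23 = −[(0.95)(-0.30) − (0.00)(-0.30)] = 0.2850
  C_31 = (0.00)(-0.35) − (-0.15)(1.00) = 0.1500
  C_32 = −[(0.95)(-0.35) − (-0.15)(-0.40)] = 0.3925
  C_33 = (0.95)(1.00) − (0.00)(-0.40) = 0.9500
det(I−A) = Σ_j (I−A)_1j·C_1j = (0.95)(0.7950) + (0.00)(0.4650) + (-0.15)(0.4200) = 0.69225
adj(I−A) = Cᵀ =
  [ 0.7950   0.0450   0.1500]
  [ 0.4650   0.8100   0.3925]
  [ 0.4200   0.2850   0.9500]
(I − A)⁻¹ = adj(I−A) / det(I−A) ≈
  [   1.1484     0.0650     0.2167]
  [   0.6717     1.1701     0.5670]
  [   0.6067     0.4117     1.3723]
First solve x = (I − A)⁻¹ d = adj(I−A)·d / det(I−A); in particular x_1 = (0.7950·280 + 0.0450·140 + 0.1500·300) / 0.69225 = 273.90 / 0.69225 ≈ 395.6663.
Intermediate flow from 3 to 1: z_31 = a_31 · x_1 = 0.30 × 273.90 / 0.69225 = 82.17 / 0.69225 ≈ 118.70.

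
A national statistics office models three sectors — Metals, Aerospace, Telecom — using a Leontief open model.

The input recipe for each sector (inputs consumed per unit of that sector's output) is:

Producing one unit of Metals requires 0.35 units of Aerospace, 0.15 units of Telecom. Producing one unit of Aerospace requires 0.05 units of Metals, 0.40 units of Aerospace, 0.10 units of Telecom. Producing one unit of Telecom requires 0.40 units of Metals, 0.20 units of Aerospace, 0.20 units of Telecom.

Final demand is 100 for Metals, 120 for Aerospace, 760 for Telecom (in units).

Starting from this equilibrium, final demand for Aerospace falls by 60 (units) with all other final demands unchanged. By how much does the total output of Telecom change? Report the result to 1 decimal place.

Δx_3 = -16.3

I − A =
  [   1.00    -0.05    -0.40]
  [  -0.35     0.60    -0.20]
  [  -0.15    -0.10     0.80]
Cofactors of I−A, C_ij = (−1)^(i+j)·(minor ij) (rows/columns in the sector order above):
  C_11 = (0.60)(0.80) − (-0.20)(-0.10) = 0.4600
  C_12 = −[(-0.35)(0.80) − (-0.20)(-0.15)] = 0.3100
  C_13 = (-0.35)(-0.10) − (0.60)(-0.15) = 0.1250
  C_21 = −[(-0.05)(0.80) − (-0.40)(-0.10)] = 0.0800
  C_22 = (1.00)(0.80) − (-0.40)(-0.15) = 0.7400
  C_23 = −[(1.00)(-0.10) − (-0.05)(-0.15)] = 0.1075
  C_31 = (-0.05)(-0.20) − (-0.40)(0.60) = 0.2500
  C_32 = −[(1.00)(-0.20) − (-0.40)(-0.35)] = 0.3400
  C_33 = (1.00)(0.60) − (-0.05)(-0.35) = 0.5825
det(I−A) = Σ_j (I−A)_1j·C_1j = (1.00)(0.4600) + (-0.05)(0.3100) + (-0.40)(0.1250) = 0.3945
adj(I−A) = Cᵀ =
  [ 0.4600   0.0800   0.2500]
  [ 0.3100   0.7400   0.3400]
  [ 0.1250   0.1075   0.5825]
(I − A)⁻¹ = adj(I−A) / det(I−A) ≈
  [   1.1660     0.2028     0.6337]
  [   0.7858     1.8758     0.8619]
  [   0.3169     0.2725     1.4766]
Δx = (I − A)⁻¹ Δd with Δd having -60 in the Aerospace component and 0 elsewhere.
So Δx_3 = L_32 · (-60), where L_32 = adj(I−A)_32 / det(I−A) = 0.1075 / 0.3945.
Δx_3 = 0.1075 × (-60) / 0.3945 = -6.45 / 0.3945 ≈ -16.3.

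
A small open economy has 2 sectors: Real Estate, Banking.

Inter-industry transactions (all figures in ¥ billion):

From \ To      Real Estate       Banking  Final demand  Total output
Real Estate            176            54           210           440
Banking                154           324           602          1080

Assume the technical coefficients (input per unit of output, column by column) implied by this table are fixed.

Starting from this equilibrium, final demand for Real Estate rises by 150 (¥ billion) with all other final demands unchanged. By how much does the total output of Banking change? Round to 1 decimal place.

Technical coefficients a_ij = z_ij / X_j:
  a_RR = 176/440 = 0.40, a_BR = 154/440 = 0.35
  a_RB = 54/1080 = 0.05, a_BB = 324/1080 = 0.30
I − A =
  [   0.60    -0.05]
  [  -0.35     0.70]
det(I−A) = (0.60)(0.70) − (-0.05)(-0.35) = 0.4025
adj(I−A) = [[0.70, 0.05], [0.35, 0.60]]
(I − A)⁻¹ = adj(I−A) / det(I−A) ≈
  [   1.7391     0.1242]
  [   0.8696     1.4907]
Δx = (I − A)⁻¹ Δd with Δd having +150 in the Real Estate component and 0 elsewhere.
So Δx_B = L_BR · (+150), where L_BR = adj(I−A)_BR / det(I−A) = 0.35 / 0.4025.
Δx_B = 0.35 × (+150) / 0.4025 = 52.50 / 0.4025 ≈ 130.4.

Δx_B = 130.4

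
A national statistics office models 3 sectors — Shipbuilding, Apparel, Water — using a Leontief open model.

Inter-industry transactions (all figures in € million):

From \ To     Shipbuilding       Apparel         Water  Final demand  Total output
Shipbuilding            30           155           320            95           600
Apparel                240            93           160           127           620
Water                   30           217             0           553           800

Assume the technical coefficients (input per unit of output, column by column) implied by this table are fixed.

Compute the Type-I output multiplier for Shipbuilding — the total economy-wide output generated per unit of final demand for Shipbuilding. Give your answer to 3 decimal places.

m_1 = 2.427

Technical coefficients a_ij = z_ij / X_j:
  a_11 = 30/600 = 0.05, a_21 = 240/600 = 0.40, a_31 = 30/600 = 0.05
  a_12 = 155/620 = 0.25, a_22 = 93/620 = 0.15, a_32 = 217/620 = 0.35
  a_13 = 320/800 = 0.40, a_23 = 160/800 = 0.20, a_33 = 0/800 = 0.00
I − A =
  [   0.95    -0.25    -0.40]
  [  -0.40     0.85    -0.20]
  [  -0.05    -0.35     1.00]
Cofactors of I−A, C_ij = (−1)^(i+j)·(minor ij) (rows/columns in the sector order above):
  C_11 = (0.85)(1.00) − (-0.20)(-0.35) = 0.7800
  C_12 = −[(-0.40)(1.00) − (-0.20)(-0.05)] = 0.4100
  C_13 = (-0.40)(-0.35) − (0.85)(-0.05) = 0.1825
  C_21 = −[(-0.25)(1.00) − (-0.40)(-0.35)] = 0.3900
  C_22 = (0.95)(1.00) − (-0.40)(-0.05) = 0.9300
  C_23 = −[(0.95)(-0.35) − (-0.25)(-0.05)] = 0.3450
  C_31 = (-0.25)(-0.20) − (-0.40)(0.85) = 0.3900
  C_32 = −[(0.95)(-0.20) − (-0.40)(-0.40)] = 0.3500
  C_33 = (0.95)(0.85) − (-0.25)(-0.40) = 0.7075
det(I−A) = Σ_j (I−A)_1j·C_1j = (0.95)(0.7800) + (-0.25)(0.4100) + (-0.40)(0.1825) = 0.5655
adj(I−A) = Cᵀ =
  [ 0.7800   0.3900   0.3900]
  [ 0.4100   0.9300   0.3500]
  [ 0.1825   0.3450   0.7075]
(I − A)⁻¹ = adj(I−A) / det(I−A) ≈
  [   1.3793     0.6897     0.6897]
  [   0.7250     1.6446     0.6189]
  [   0.3227     0.6101     1.2511]
The output multiplier for sector j is the column-j sum of the Leontief inverse (I − A)⁻¹ = adj(I−A) / det(I−A).
Column 1 of adj(I−A): (0.7800, 0.4100, 0.1825); det(I−A) = 0.5655.
m_1 = (0.7800 + 0.4100 + 0.1825) / 0.5655 = 1.3725 / 0.5655 ≈ 2.427.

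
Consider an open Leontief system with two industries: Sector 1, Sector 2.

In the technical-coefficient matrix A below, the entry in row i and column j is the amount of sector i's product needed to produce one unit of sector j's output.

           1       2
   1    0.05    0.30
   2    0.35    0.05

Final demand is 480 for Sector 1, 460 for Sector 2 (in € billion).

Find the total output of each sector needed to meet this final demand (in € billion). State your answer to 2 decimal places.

x_1 = 744.83, x_2 = 758.62

I − A =
  [   0.95    -0.30]
  [  -0.35     0.95]
det(I−A) = (0.95)(0.95) − (-0.30)(-0.35) = 0.7975
adj(I−A) = [[0.95, 0.30], [0.35, 0.95]]
(I − A)⁻¹ = adj(I−A) / det(I−A) ≈
  [   1.1912     0.3762]
  [   0.4389     1.1912]
x = (I − A)⁻¹ d = adj(I−A)·d / det(I−A), with det(I−A) = 0.7975:
  x_1 = (0.95·480 + 0.30·460) / 0.7975 = 594.00 / 0.7975 ≈ 744.83
  x_2 = (0.35·480 + 0.95·460) / 0.7975 = 605.00 / 0.7975 ≈ 758.62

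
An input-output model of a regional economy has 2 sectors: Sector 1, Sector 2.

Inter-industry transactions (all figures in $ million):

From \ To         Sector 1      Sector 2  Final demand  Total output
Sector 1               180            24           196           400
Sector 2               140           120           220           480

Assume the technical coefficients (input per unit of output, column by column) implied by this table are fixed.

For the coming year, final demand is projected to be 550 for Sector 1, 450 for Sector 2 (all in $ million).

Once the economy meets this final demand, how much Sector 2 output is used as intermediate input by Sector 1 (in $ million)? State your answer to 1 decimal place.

Technical coefficients a_ij = z_ij / X_j:
  a_11 = 180/400 = 0.45, a_21 = 140/400 = 0.35
  a_12 = 24/480 = 0.05, a_22 = 120/480 = 0.25
I − A =
  [   0.55    -0.05]
  [  -0.35     0.75]
det(I−A) = (0.55)(0.75) − (-0.05)(-0.35) = 0.3950
adj(I−A) = [[0.75, 0.05], [0.35, 0.55]]
(I − A)⁻¹ = adj(I−A) / det(I−A) ≈
  [   1.8987     0.1266]
  [   0.8861     1.3924]
First solve x = (I − A)⁻¹ d = adj(I−A)·d / det(I−A); in particular x_1 = (0.75·550 + 0.05·450) / 0.3950 = 435.00 / 0.3950 ≈ 1101.266.
Intermediate flow from 2 to 1: z_21 = a_21 · x_1 = 0.35 × 435.00 / 0.3950 = 152.25 / 0.3950 ≈ 385.4.

z_21 = 385.4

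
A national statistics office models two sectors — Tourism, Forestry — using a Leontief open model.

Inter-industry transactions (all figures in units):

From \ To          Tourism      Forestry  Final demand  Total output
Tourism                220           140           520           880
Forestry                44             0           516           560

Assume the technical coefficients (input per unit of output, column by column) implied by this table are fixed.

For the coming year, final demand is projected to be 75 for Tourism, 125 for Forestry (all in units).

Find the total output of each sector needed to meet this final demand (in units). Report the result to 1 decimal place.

Technical coefficients a_ij = z_ij / X_j:
  a_11 = 220/880 = 0.25, a_21 = 44/880 = 0.05
  a_12 = 140/560 = 0.25, a_22 = 0/560 = 0.00
I − A =
  [   0.75    -0.25]
  [  -0.05     1.00]
det(I−A) = (0.75)(1.00) − (-0.25)(-0.05) = 0.7375
adj(I−A) = [[1.00, 0.25], [0.05, 0.75]]
(I − A)⁻¹ = adj(I−A) / det(I−A) ≈
  [   1.3559     0.3390]
  [   0.0678     1.0169]
x = (I − A)⁻¹ d = adj(I−A)·d / det(I−A), with det(I−A) = 0.7375:
  x_1 = (1.00·75 + 0.25·125) / 0.7375 = 106.25 / 0.7375 ≈ 144.1
  x_2 = (0.05·75 + 0.75·125) / 0.7375 = 97.50 / 0.7375 ≈ 132.2

x_1 = 144.1, x_2 = 132.2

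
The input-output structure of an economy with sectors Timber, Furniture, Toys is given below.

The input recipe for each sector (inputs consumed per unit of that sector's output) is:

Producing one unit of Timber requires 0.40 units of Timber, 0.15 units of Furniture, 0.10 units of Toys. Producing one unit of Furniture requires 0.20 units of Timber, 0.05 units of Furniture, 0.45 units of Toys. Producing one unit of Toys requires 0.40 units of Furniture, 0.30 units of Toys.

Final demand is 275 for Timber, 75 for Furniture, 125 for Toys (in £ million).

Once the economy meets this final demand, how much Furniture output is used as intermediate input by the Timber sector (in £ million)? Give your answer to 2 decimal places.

I − A =
  [   0.60    -0.20     0.00]
  [  -0.15     0.95    -0.40]
  [  -0.10    -0.45     0.70]
Cofactors of I−A, C_ij = (−1)^(i+j)·(minor ij) (rows/columns in the sector order above):
  C_11 = (0.95)(0.70) − (-0.40)(-0.45) = 0.4850
  C_12 = −[(-0.15)(0.70) − (-0.40)(-0.10)] = 0.1450
  C_13 = (-0.15)(-0.45) − (0.95)(-0.10) = 0.1625
  C_21 = −[(-0.20)(0.70) − (0.00)(-0.45)] = 0.1400
  C_22 = (0.60)(0.70) − (0.00)(-0.10) = 0.4200
  C_23 = −[(0.60)(-0.45) − (-0.20)(-0.10)] = 0.2900
  C_31 = (-0.20)(-0.40) − (0.00)(0.95) = 0.0800
  C_32 = −[(0.60)(-0.40) − (0.00)(-0.15)] = 0.2400
  C_33 = (0.60)(0.95) − (-0.20)(-0.15) = 0.5400
det(I−A) = Σ_j (I−A)_1j·C_1j = (0.60)(0.4850) + (-0.20)(0.1450) + (0.00)(0.1625) = 0.2620
adj(I−A) = Cᵀ =
  [ 0.4850   0.1400   0.0800]
  [ 0.1450   0.4200   0.2400]
  [ 0.1625   0.2900   0.5400]
(I − A)⁻¹ = adj(I−A) / det(I−A) ≈
  [   1.8511     0.5344     0.3053]
  [   0.5534     1.6031     0.9160]
  [   0.6202     1.1069     2.0611]
First solve x = (I − A)⁻¹ d = adj(I−A)·d / det(I−A); in particular x_1 = (0.4850·275 + 0.1400·75 + 0.0800·125) / 0.2620 = 153.875 / 0.2620 ≈ 587.3092.
Intermediate flow from 2 to 1: z_21 = a_21 · x_1 = 0.15 × 153.875 / 0.2620 = 23.08125 / 0.2620 ≈ 88.10.

z_21 = 88.10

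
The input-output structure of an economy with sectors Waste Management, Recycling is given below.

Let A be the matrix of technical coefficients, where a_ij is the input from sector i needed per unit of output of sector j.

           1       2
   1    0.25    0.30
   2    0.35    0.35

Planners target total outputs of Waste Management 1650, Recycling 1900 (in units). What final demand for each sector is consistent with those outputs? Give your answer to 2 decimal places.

d_1 = 667.50, d_2 = 657.50

I − A =
  [   0.75    -0.30]
  [  -0.35     0.65]
d = (I − A) x:
  d_1 = (+0.75)·1650 + (-0.30)·1900 = 667.50
  d_2 = (-0.35)·1650 + (+0.65)·1900 = 657.50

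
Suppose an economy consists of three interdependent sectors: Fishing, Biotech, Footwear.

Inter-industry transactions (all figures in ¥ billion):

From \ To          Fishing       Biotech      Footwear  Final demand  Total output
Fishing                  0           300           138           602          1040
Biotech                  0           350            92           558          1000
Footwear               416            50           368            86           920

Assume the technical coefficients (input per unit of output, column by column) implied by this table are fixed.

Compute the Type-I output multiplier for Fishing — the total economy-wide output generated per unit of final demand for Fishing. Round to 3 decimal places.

m_1 = 2.051

Technical coefficients a_ij = z_ij / X_j:
  a_11 = 0/1040 = 0.00, a_21 = 0/1040 = 0.00, a_31 = 416/1040 = 0.40
  a_12 = 300/1000 = 0.30, a_22 = 350/1000 = 0.35, a_32 = 50/1000 = 0.05
  a_13 = 138/920 = 0.15, a_23 = 92/920 = 0.10, a_33 = 368/920 = 0.40
I − A =
  [   1.00    -0.30    -0.15]
  [   0.00     0.65    -0.10]
  [  -0.40    -0.05     0.60]
Cofactors of I−A, C_ij = (−1)^(i+j)·(minor ij) (rows/columns in the sector order above):
  C_11 = (0.65)(0.60) − (-0.10)(-0.05) = 0.3850
  C_12 = −[(0.00)(0.60) − (-0.10)(-0.40)] = 0.0400
  C_13 = (0.00)(-0.05) − (0.65)(-0.40) = 0.2600
  C_21 = −[(-0.30)(0.60) − (-0.15)(-0.05)] = 0.1875
  C_22 = (1.00)(0.60) − (-0.15)(-0.40) = 0.5400
  C_23 = −[(1.00)(-0.05) − (-0.30)(-0.40)] = 0.1700
  C_31 = (-0.30)(-0.10) − (-0.15)(0.65) = 0.1275
  C_32 = −[(1.00)(-0.10) − (-0.15)(0.00)] = 0.1000
  C_33 = (1.00)(0.65) − (-0.30)(0.00) = 0.6500
det(I−A) = Σ_j (I−A)_1j·C_1j = (1.00)(0.3850) + (-0.30)(0.0400) + (-0.15)(0.2600) = 0.3340
adj(I−A) = Cᵀ =
  [ 0.3850   0.1875   0.1275]
  [ 0.0400   0.5400   0.1000]
  [ 0.2600   0.1700   0.6500]
(I − A)⁻¹ = adj(I−A) / det(I−A) ≈
  [   1.1527     0.5614     0.3817]
  [   0.1198     1.6168     0.2994]
  [   0.7784     0.5090     1.9461]
The output multiplier for sector j is the column-j sum of the Leontief inverse (I − A)⁻¹ = adj(I−A) / det(I−A).
Column 1 of adj(I−A): (0.3850, 0.0400, 0.2600); det(I−A) = 0.3340.
m_1 = (0.3850 + 0.0400 + 0.2600) / 0.3340 = 0.685 / 0.3340 ≈ 2.051.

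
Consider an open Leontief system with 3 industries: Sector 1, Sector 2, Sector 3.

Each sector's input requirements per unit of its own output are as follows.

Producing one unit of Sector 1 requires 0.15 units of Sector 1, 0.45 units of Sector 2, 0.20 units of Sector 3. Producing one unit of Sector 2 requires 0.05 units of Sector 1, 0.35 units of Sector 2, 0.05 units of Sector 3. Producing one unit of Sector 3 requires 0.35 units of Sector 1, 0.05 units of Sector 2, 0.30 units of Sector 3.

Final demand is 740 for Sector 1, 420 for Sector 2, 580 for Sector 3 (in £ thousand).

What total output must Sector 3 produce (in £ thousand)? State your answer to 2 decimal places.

x_3 = 1404.13

I − A =
  [   0.85    -0.05    -0.35]
  [  -0.45     0.65    -0.05]
  [  -0.20    -0.05     0.70]
Cofactors of I−A, C_ij = (−1)^(i+j)·(minor ij) (rows/columns in the sector order above):
  C_11 = (0.65)(0.70) − (-0.05)(-0.05) = 0.4525
  C_12 = −[(-0.45)(0.70) − (-0.05)(-0.20)] = 0.3250
  C_13 = (-0.45)(-0.05) − (0.65)(-0.20) = 0.1525
  C_21 = −[(-0.05)(0.70) − (-0.35)(-0.05)] = 0.0525
  C_22 = (0.85)(0.70) − (-0.35)(-0.20) = 0.5250
  C_23 = −[(0.85)(-0.05) − (-0.05)(-0.20)] = 0.0525
  C_31 = (-0.05)(-0.05) − (-0.35)(0.65) = 0.2300
  C_32 = −[(0.85)(-0.05) − (-0.35)(-0.45)] = 0.2000
  C_33 = (0.85)(0.65) − (-0.05)(-0.45) = 0.5300
det(I−A) = Σ_j (I−A)_1j·C_1j = (0.85)(0.4525) + (-0.05)(0.3250) + (-0.35)(0.1525) = 0.3150
adj(I−A) = Cᵀ =
  [ 0.4525   0.0525   0.2300]
  [ 0.3250   0.5250   0.2000]
  [ 0.1525   0.0525   0.5300]
(I − A)⁻¹ = adj(I−A) / det(I−A) ≈
  [   1.4365     0.1667     0.7302]
  [   1.0317     1.6667     0.6349]
  [   0.4841     0.1667     1.6825]
x = (I − A)⁻¹ d = adj(I−A)·d / det(I−A), with det(I−A) = 0.3150:
  x_1 = (0.4525·740 + 0.0525·420 + 0.2300·580) / 0.3150 = 490.30 / 0.3150 ≈ 1556.51
  x_2 = (0.3250·740 + 0.5250·420 + 0.2000·580) / 0.3150 = 577.00 / 0.3150 ≈ 1831.75
  x_3 = (0.1525·740 + 0.0525·420 + 0.5300·580) / 0.3150 = 442.30 / 0.3150 ≈ 1404.13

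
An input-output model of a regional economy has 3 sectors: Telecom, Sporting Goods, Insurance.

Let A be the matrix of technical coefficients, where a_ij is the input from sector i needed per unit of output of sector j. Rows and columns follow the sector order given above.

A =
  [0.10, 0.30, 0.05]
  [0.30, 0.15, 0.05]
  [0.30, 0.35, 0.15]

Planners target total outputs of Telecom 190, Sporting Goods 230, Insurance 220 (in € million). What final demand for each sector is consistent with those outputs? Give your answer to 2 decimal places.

I − A =
  [   0.90    -0.30    -0.05]
  [  -0.30     0.85    -0.05]
  [  -0.30    -0.35     0.85]
d = (I − A) x:
  d_1 = (+0.90)·190 + (-0.30)·230 + (-0.05)·220 = 91.00
  d_2 = (-0.30)·190 + (+0.85)·230 + (-0.05)·220 = 127.50
  d_3 = (-0.30)·190 + (-0.35)·230 + (+0.85)·220 = 49.50

d_1 = 91.00, d_2 = 127.50, d_3 = 49.50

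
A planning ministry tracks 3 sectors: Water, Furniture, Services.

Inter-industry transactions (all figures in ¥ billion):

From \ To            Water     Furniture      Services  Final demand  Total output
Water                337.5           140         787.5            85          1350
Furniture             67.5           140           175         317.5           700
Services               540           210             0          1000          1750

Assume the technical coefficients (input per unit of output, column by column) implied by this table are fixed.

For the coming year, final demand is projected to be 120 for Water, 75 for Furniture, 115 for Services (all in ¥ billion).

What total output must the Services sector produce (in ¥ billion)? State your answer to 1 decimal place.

Technical coefficients a_ij = z_ij / X_j:
  a_11 = 337.5/1350 = 0.25, a_21 = 67.5/1350 = 0.05, a_31 = 540/1350 = 0.40
  a_12 = 140/700 = 0.20, a_22 = 140/700 = 0.20, a_32 = 210/700 = 0.30
  a_13 = 787.5/1750 = 0.45, a_23 = 175/1750 = 0.10, a_33 = 0/1750 = 0.00
I − A =
  [   0.75    -0.20    -0.45]
  [  -0.05     0.80    -0.10]
  [  -0.40    -0.30     1.00]
Cofactors of I−A, C_ij = (−1)^(i+j)·(minor ij) (rows/columns in the sector order above):
  C_11 = (0.80)(1.00) − (-0.10)(-0.30) = 0.7700
  C_12 = −[(-0.05)(1.00) − (-0.10)(-0.40)] = 0.0900
  C_13 = (-0.05)(-0.30) − (0.80)(-0.40) = 0.3350
  C_21 = −[(-0.20)(1.00) − (-0.45)(-0.30)] = 0.3350
  C_22 = (0.75)(1.00) − (-0.45)(-0.40) = 0.5700
  C_23 = −[(0.75)(-0.30) − (-0.20)(-0.40)] = 0.3050
  C_31 = (-0.20)(-0.10) − (-0.45)(0.80) = 0.3800
  C_32 = −[(0.75)(-0.10) − (-0.45)(-0.05)] = 0.0975
  C_33 = (0.75)(0.80) − (-0.20)(-0.05) = 0.5900
det(I−A) = Σ_j (I−A)_1j·C_1j = (0.75)(0.7700) + (-0.20)(0.0900) + (-0.45)(0.3350) = 0.40875
adj(I−A) = Cᵀ =
  [ 0.7700   0.3350   0.3800]
  [ 0.0900   0.5700   0.0975]
  [ 0.3350   0.3050   0.5900]
(I − A)⁻¹ = adj(I−A) / det(I−A) ≈
  [   1.8838     0.8196     0.9297]
  [   0.2202     1.3945     0.2385]
  [   0.8196     0.7462     1.4434]
x = (I − A)⁻¹ d = adj(I−A)·d / det(I−A), with det(I−A) = 0.40875:
  x_1 = (0.7700·120 + 0.3350·75 + 0.3800·115) / 0.40875 = 161.225 / 0.40875 ≈ 394.4
  x_2 = (0.0900·120 + 0.5700·75 + 0.0975·115) / 0.40875 = 64.7625 / 0.40875 ≈ 158.4
  x_3 = (0.3350·120 + 0.3050·75 + 0.5900·115) / 0.40875 = 130.925 / 0.40875 ≈ 320.3

x_3 = 320.3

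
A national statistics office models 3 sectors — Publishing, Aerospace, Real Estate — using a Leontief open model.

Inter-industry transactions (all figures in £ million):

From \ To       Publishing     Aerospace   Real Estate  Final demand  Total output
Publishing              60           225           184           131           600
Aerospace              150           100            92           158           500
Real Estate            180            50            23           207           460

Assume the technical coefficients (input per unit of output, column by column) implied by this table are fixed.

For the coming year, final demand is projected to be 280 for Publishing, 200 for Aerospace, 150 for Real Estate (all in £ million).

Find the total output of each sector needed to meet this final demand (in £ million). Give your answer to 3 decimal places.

Technical coefficients a_ij = z_ij / X_j:
  a_11 = 60/600 = 0.10, a_21 = 150/600 = 0.25, a_31 = 180/600 = 0.30
  a_12 = 225/500 = 0.45, a_22 = 100/500 = 0.20, a_32 = 50/500 = 0.10
  a_13 = 184/460 = 0.40, a_23 = 92/460 = 0.20, a_33 = 23/460 = 0.05
I − A =
  [   0.90    -0.45    -0.40]
  [  -0.25     0.80    -0.20]
  [  -0.30    -0.10     0.95]
Cofactors of I−A, C_ij = (−1)^(i+j)·(minor ij) (rows/columns in the sector order above):
  C_11 = (0.80)(0.95) − (-0.20)(-0.10) = 0.7400
  C_12 = −[(-0.25)(0.95) − (-0.20)(-0.30)] = 0.2975
  C_13 = (-0.25)(-0.10) − (0.80)(-0.30) = 0.2650
  C_21 = −[(-0.45)(0.95) − (-0.40)(-0.10)] = 0.4675
  C_22 = (0.90)(0.95) − (-0.40)(-0.30) = 0.7350
  C_23 = −[(0.90)(-0.10) − (-0.45)(-0.30)] = 0.2250
  C_31 = (-0.45)(-0.20) − (-0.40)(0.80) = 0.4100
  C_32 = −[(0.90)(-0.20) − (-0.40)(-0.25)] = 0.2800
  C_33 = (0.90)(0.80) − (-0.45)(-0.25) = 0.6075
det(I−A) = Σ_j (I−A)_1j·C_1j = (0.90)(0.7400) + (-0.45)(0.2975) + (-0.40)(0.2650) = 0.426125
adj(I−A) = Cᵀ =
  [ 0.7400   0.4675   0.4100]
  [ 0.2975   0.7350   0.2800]
  [ 0.2650   0.2250   0.6075]
(I − A)⁻¹ = adj(I−A) / det(I−A) ≈
  [   1.7366     1.0971     0.9622]
  [   0.6982     1.7248     0.6571]
  [   0.6219     0.5280     1.4256]
x = (I − A)⁻¹ d = adj(I−A)·d / det(I−A), with det(I−A) = 0.426125:
  x_1 = (0.7400·280 + 0.4675·200 + 0.4100·150) / 0.426125 = 362.20 / 0.426125 ≈ 849.985
  x_2 = (0.2975·280 + 0.7350·200 + 0.2800·150) / 0.426125 = 272.30 / 0.426125 ≈ 639.014
  x_3 = (0.2650·280 + 0.2250·200 + 0.6075·150) / 0.426125 = 210.325 / 0.426125 ≈ 493.576

x_1 = 849.985, x_2 = 639.014, x_3 = 493.576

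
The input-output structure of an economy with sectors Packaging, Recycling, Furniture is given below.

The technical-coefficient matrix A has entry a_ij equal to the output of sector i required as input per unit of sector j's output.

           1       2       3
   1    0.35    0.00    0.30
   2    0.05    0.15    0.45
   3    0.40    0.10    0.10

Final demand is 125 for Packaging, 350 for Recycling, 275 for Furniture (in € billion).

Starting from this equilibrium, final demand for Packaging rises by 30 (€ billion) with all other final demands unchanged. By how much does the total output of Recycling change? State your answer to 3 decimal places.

Δx_2 = 18.519

I − A =
  [   0.65     0.00    -0.30]
  [  -0.05     0.85    -0.45]
  [  -0.40    -0.10     0.90]
Cofactors of I−A, C_ij = (−1)^(i+j)·(minor ij) (rows/columns in the sector order above):
  C_11 = (0.85)(0.90) − (-0.45)(-0.10) = 0.7200
  C_12 = −[(-0.05)(0.90) − (-0.45)(-0.40)] = 0.2250
  C_13 = (-0.05)(-0.10) − (0.85)(-0.40) = 0.3450
  C_21 = −[(0.00)(0.90) − (-0.30)(-0.10)] = 0.0300
  C_22 = (0.65)(0.90) − (-0.30)(-0.40) = 0.4650
  C_23 = −[(0.65)(-0.10) − (0.00)(-0.40)] = 0.0650
  C_31 = (0.00)(-0.45) − (-0.30)(0.85) = 0.2550
  C_32 = −[(0.65)(-0.45) − (-0.30)(-0.05)] = 0.3075
  C_33 = (0.65)(0.85) − (0.00)(-0.05) = 0.5525
det(I−A) = Σ_j (I−A)_1j·C_1j = (0.65)(0.7200) + (0.00)(0.2250) + (-0.30)(0.3450) = 0.3645
adj(I−A) = Cᵀ =
  [ 0.7200   0.0300   0.2550]
  [ 0.2250   0.4650   0.3075]
  [ 0.3450   0.0650   0.5525]
(I − A)⁻¹ = adj(I−A) / det(I−A) ≈
  [   1.9753     0.0823     0.6996]
  [   0.6173     1.2757     0.8436]
  [   0.9465     0.1783     1.5158]
Δx = (I − A)⁻¹ Δd with Δd having +30 in the Packaging component and 0 elsewhere.
So Δx_2 = L_21 · (+30), where L_21 = adj(I−A)_21 / det(I−A) = 0.2250 / 0.3645.
Δx_2 = 0.2250 × (+30) / 0.3645 = 6.75 / 0.3645 ≈ 18.519.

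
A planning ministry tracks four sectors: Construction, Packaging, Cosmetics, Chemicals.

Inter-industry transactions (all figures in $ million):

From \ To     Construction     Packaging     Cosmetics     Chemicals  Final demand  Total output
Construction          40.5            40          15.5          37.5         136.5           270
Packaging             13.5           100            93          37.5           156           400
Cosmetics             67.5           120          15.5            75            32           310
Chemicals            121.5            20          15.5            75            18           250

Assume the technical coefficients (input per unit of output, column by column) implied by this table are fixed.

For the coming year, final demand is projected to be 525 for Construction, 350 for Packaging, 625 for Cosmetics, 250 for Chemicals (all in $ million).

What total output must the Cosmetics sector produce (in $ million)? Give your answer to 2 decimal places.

Technical coefficients a_ij = z_ij / X_j:
  a_11 = 40.5/270 = 0.15, a_21 = 13.5/270 = 0.05, a_31 = 67.5/270 = 0.25, a_41 = 121.5/270 = 0.45
  a_12 = 40/400 = 0.10, a_22 = 100/400 = 0.25, a_32 = 120/400 = 0.30, a_42 = 20/400 = 0.05
  a_13 = 15.5/310 = 0.05, a_23 = 93/310 = 0.30, a_33 = 15.5/310 = 0.05, a_43 = 15.5/310 = 0.05
  a_14 = 37.5/250 = 0.15, a_24 = 37.5/250 = 0.15, a_34 = 75/250 = 0.30, a_44 = 75/250 = 0.30
I − A =
  [   0.85    -0.10    -0.05    -0.15]
  [  -0.05     0.75    -0.30    -0.15]
  [  -0.25    -0.30     0.95    -0.30]
  [  -0.45    -0.05    -0.05     0.70]
Compute the cofactors C_ij = (−1)^(i+j)·(3×3 minor ij) of I−A; the adjugate is their transpose:
adj(I−A) = Cᵀ =
  [ 0.410625   0.085625   0.055500   0.130125]
  [ 0.191500   0.471000   0.170125   0.214875]
  [ 0.262125   0.203875   0.378625   0.262125]
  [ 0.296375   0.103250   0.074875   0.506750]
det(I−A) = Σ_j (I−A)_1j·C_1j = (0.85)(0.410625) + (-0.10)(0.191500) + (-0.05)(0.262125) + (-0.15)(0.296375) = 0.27231875
(I − A)⁻¹ = adj(I−A) / det(I−A) ≈
  [   1.5079     0.3144     0.2038     0.4778]
  [   0.7032     1.7296     0.6247     0.7891]
  [   0.9626     0.7487     1.3904     0.9626]
  [   1.0883     0.3792     0.2750     1.8609]
x = (I − A)⁻¹ d = adj(I−A)·d / det(I−A), with det(I−A) = 0.27231875:
  x_1 = (0.410625·525 + 0.085625·350 + 0.055500·625 + 0.130125·250) / 0.27231875 = 312.765625 / 0.27231875 ≈ 1148.53
  x_2 = (0.191500·525 + 0.471000·350 + 0.170125·625 + 0.214875·250) / 0.27231875 = 425.434375 / 0.27231875 ≈ 1562.27
  x_3 = (0.262125·525 + 0.203875·350 + 0.378625·625 + 0.262125·250) / 0.27231875 = 511.14375 / 0.27231875 ≈ 1877.01
  x_4 = (0.296375·525 + 0.103250·350 + 0.074875·625 + 0.506750·250) / 0.27231875 = 365.21875 / 0.27231875 ≈ 1341.14

x_3 = 1877.01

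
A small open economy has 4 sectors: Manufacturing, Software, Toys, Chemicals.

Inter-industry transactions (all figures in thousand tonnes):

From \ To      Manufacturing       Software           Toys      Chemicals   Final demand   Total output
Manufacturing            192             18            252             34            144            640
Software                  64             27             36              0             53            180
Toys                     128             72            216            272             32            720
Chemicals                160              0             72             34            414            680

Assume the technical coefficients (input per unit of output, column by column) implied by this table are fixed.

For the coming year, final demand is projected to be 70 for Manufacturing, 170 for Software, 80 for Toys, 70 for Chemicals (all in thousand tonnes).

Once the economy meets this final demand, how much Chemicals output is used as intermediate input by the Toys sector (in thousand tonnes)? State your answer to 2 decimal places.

Technical coefficients a_ij = z_ij / X_j:
  a_11 = 192/640 = 0.30, a_21 = 64/640 = 0.10, a_31 = 128/640 = 0.20, a_41 = 160/640 = 0.25
  a_12 = 18/180 = 0.10, a_22 = 27/180 = 0.15, a_32 = 72/180 = 0.40, a_42 = 0/180 = 0.00
  a_13 = 252/720 = 0.35, a_23 = 36/720 = 0.05, a_33 = 216/720 = 0.30, a_43 = 72/720 = 0.10
  a_14 = 34/680 = 0.05, a_24 = 0/680 = 0.00, a_34 = 272/680 = 0.40, a_44 = 34/680 = 0.05
I − A =
  [   0.70    -0.10    -0.35    -0.05]
  [  -0.10     0.85    -0.05     0.00]
  [  -0.20    -0.40     0.70    -0.40]
  [  -0.25     0.00    -0.10     0.95]
Compute the cofactors C_ij = (−1)^(i+j)·(3×3 minor ij) of I−A; the adjugate is their transpose:
adj(I−A) = Cᵀ =
  [ 0.512250   0.197500   0.291625   0.149750]
  [ 0.077000   0.326250   0.066375   0.032000]
  [ 0.284500   0.290000   0.545125   0.244500]
  [ 0.164750   0.082500   0.134125   0.321000]
det(I−A) = Σ_j (I−A)_1j·C_1j = (0.70)(0.512250) + (-0.10)(0.077000) + (-0.35)(0.284500) + (-0.05)(0.164750) = 0.2430625
(I − A)⁻¹ = adj(I−A) / det(I−A) ≈
  [   2.1075     0.8125     1.1998     0.6161]
  [   0.3168     1.3422     0.2731     0.1317]
  [   1.1705     1.1931     2.2427     1.0059]
  [   0.6778     0.3394     0.5518     1.3206]
First solve x = (I − A)⁻¹ d = adj(I−A)·d / det(I−A); in particular x_3 = (0.284500·70 + 0.290000·170 + 0.545125·80 + 0.244500·70) / 0.2430625 = 129.94 / 0.2430625 ≈ 534.5950.
Intermediate flow from 4 to 3: z_43 = a_43 · x_3 = 0.10 × 129.94 / 0.2430625 = 12.994 / 0.2430625 ≈ 53.46.

z_43 = 53.46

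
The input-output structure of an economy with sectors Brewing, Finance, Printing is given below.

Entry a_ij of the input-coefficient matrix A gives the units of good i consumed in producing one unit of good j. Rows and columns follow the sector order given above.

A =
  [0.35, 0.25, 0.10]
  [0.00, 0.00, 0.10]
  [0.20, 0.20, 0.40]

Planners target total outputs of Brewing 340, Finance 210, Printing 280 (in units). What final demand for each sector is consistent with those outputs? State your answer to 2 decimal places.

d_1 = 140.50, d_2 = 182.00, d_3 = 58.00

I − A =
  [   0.65    -0.25    -0.10]
  [   0.00     1.00    -0.10]
  [  -0.20    -0.20     0.60]
d = (I − A) x:
  d_1 = (+0.65)·340 + (-0.25)·210 + (-0.10)·280 = 140.50
  d_2 = (+0.00)·340 + (+1.00)·210 + (-0.10)·280 = 182.00
  d_3 = (-0.20)·340 + (-0.20)·210 + (+0.60)·280 = 58.00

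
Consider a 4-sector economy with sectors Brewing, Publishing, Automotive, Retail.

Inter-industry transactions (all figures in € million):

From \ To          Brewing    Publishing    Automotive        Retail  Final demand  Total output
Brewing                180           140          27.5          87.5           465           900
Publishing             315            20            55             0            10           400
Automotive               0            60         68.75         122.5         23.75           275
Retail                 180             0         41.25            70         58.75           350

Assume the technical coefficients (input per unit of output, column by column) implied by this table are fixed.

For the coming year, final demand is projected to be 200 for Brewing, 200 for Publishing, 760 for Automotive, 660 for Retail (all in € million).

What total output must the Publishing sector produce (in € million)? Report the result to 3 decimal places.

Technical coefficients a_ij = z_ij / X_j:
  a_11 = 180/900 = 0.20, a_21 = 315/900 = 0.35, a_31 = 0/900 = 0.00, a_41 = 180/900 = 0.20
  a_12 = 140/400 = 0.35, a_22 = 20/400 = 0.05, a_32 = 60/400 = 0.15, a_42 = 0/400 = 0.00
  a_13 = 27.5/275 = 0.10, a_23 = 55/275 = 0.20, a_33 = 68.75/275 = 0.25, a_43 = 41.25/275 = 0.15
  a_14 = 87.5/350 = 0.25, a_24 = 0/350 = 0.00, a_34 = 122.5/350 = 0.35, a_44 = 70/350 = 0.20
I − A =
  [   0.80    -0.35    -0.10    -0.25]
  [  -0.35     0.95    -0.20     0.00]
  [   0.00    -0.15     0.75    -0.35]
  [  -0.20     0.00    -0.15     0.80]
Compute the cofactors C_ij = (−1)^(i+j)·(3×3 minor ij) of I−A; the adjugate is their transpose:
adj(I−A) = Cᵀ =
  [ 0.496125   0.209250   0.167625   0.228375]
  [ 0.205625   0.393500   0.159125   0.133875]
  [ 0.108500   0.113000   0.462500   0.236250]
  [ 0.144375   0.073500   0.128625   0.448875]
det(I−A) = Σ_j (I−A)_1j·C_1j = (0.80)(0.496125) + (-0.35)(0.205625) + (-0.10)(0.108500) + (-0.25)(0.144375) = 0.2779875
(I − A)⁻¹ = adj(I−A) / det(I−A) ≈
  [   1.7847     0.7527     0.6030     0.8215]
  [   0.7397     1.4155     0.5724     0.4816]
  [   0.3903     0.4065     1.6637     0.8499]
  [   0.5194     0.2644     0.4627     1.6147]
x = (I − A)⁻¹ d = adj(I−A)·d / det(I−A), with det(I−A) = 0.2779875:
  x_1 = (0.496125·200 + 0.209250·200 + 0.167625·760 + 0.228375·660) / 0.2779875 = 419.1975 / 0.2779875 ≈ 1507.972
  x_2 = (0.205625·200 + 0.393500·200 + 0.159125·760 + 0.133875·660) / 0.2779875 = 329.1175 / 0.2779875 ≈ 1183.929
  x_3 = (0.108500·200 + 0.113000·200 + 0.462500·760 + 0.236250·660) / 0.2779875 = 551.725 / 0.2779875 ≈ 1984.712
  x_4 = (0.144375·200 + 0.073500·200 + 0.128625·760 + 0.448875·660) / 0.2779875 = 437.5875 / 0.2779875 ≈ 1574.127

x_2 = 1183.929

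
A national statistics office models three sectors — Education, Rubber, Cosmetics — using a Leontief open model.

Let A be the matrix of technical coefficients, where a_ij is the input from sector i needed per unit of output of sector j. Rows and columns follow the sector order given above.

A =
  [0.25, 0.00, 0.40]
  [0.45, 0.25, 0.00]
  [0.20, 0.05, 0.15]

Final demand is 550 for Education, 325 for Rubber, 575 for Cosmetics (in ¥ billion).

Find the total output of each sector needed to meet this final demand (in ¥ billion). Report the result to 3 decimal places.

x_1 = 1294.531, x_2 = 1210.052, x_3 = 1052.246

I − A =
  [   0.75     0.00    -0.40]
  [  -0.45     0.75     0.00]
  [  -0.20    -0.05     0.85]
Cofactors of I−A, C_ij = (−1)^(i+j)·(minor ij) (rows/columns in the sector order above):
  C_11 = (0.75)(0.85) − (0.00)(-0.05) = 0.6375
  C_12 = −[(-0.45)(0.85) − (0.00)(-0.20)] = 0.3825
  C_13 = (-0.45)(-0.05) − (0.75)(-0.20) = 0.1725
  C_21 = −[(0.00)(0.85) − (-0.40)(-0.05)] = 0.0200
  C_22 = (0.75)(0.85) − (-0.40)(-0.20) = 0.5575
  C_23 = −[(0.75)(-0.05) − (0.00)(-0.20)] = 0.0375
  C_31 = (0.00)(0.00) − (-0.40)(0.75) = 0.3000
  C_32 = −[(0.75)(0.00) − (-0.40)(-0.45)] = 0.1800
  C_33 = (0.75)(0.75) − (0.00)(-0.45) = 0.5625
det(I−A) = Σ_j (I−A)_1j·C_1j = (0.75)(0.6375) + (0.00)(0.3825) + (-0.40)(0.1725) = 0.409125
adj(I−A) = Cᵀ =
  [ 0.6375   0.0200   0.3000]
  [ 0.3825   0.5575   0.1800]
  [ 0.1725   0.0375   0.5625]
(I − A)⁻¹ = adj(I−A) / det(I−A) ≈
  [   1.5582     0.0489     0.7333]
  [   0.9349     1.3627     0.4400]
  [   0.4216     0.0917     1.3749]
x = (I − A)⁻¹ d = adj(I−A)·d / det(I−A), with det(I−A) = 0.409125:
  x_1 = (0.6375·550 + 0.0200·325 + 0.3000·575) / 0.409125 = 529.625 / 0.409125 ≈ 1294.531
  x_2 = (0.3825·550 + 0.5575·325 + 0.1800·575) / 0.409125 = 495.0625 / 0.409125 ≈ 1210.052
  x_3 = (0.1725·550 + 0.0375·325 + 0.5625·575) / 0.409125 = 430.50 / 0.409125 ≈ 1052.246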